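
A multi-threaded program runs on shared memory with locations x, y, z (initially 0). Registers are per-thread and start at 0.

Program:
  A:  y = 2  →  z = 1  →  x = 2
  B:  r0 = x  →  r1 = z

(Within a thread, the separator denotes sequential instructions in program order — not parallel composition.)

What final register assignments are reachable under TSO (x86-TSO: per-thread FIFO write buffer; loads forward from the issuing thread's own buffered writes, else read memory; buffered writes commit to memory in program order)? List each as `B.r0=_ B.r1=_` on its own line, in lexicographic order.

outcome vector order: (B.r0,B.r1)
|TSO outcomes| = 3

B.r0=0 B.r1=0
B.r0=0 B.r1=1
B.r0=2 B.r1=1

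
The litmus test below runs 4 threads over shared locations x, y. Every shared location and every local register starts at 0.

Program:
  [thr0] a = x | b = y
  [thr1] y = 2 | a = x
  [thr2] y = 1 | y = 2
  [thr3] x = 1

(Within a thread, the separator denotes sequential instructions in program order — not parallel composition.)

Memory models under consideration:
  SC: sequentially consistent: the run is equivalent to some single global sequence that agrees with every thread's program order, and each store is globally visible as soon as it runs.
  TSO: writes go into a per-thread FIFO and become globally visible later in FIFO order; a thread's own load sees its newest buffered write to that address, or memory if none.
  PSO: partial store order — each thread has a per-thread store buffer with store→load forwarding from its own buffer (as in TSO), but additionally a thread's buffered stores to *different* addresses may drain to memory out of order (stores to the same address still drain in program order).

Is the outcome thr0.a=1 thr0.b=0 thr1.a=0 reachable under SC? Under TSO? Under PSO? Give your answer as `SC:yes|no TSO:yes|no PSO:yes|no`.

outcome vector order: (thr0.a,thr0.b,thr1.a)
under SC → 0/0/0 0/0/1 0/1/0 0/1/1 0/2/0 0/2/1 1/0/1 1/1/0 1/1/1 1/2/0 1/2/1
under TSO → 0/0/0 0/0/1 0/1/0 0/1/1 0/2/0 0/2/1 1/0/0 1/0/1 1/1/0 1/1/1 1/2/0 1/2/1
under PSO → 0/0/0 0/0/1 0/1/0 0/1/1 0/2/0 0/2/1 1/0/0 1/0/1 1/1/0 1/1/1 1/2/0 1/2/1
target 1/0/0 ∈ {TSO,PSO}

SC:no TSO:yes PSO:yes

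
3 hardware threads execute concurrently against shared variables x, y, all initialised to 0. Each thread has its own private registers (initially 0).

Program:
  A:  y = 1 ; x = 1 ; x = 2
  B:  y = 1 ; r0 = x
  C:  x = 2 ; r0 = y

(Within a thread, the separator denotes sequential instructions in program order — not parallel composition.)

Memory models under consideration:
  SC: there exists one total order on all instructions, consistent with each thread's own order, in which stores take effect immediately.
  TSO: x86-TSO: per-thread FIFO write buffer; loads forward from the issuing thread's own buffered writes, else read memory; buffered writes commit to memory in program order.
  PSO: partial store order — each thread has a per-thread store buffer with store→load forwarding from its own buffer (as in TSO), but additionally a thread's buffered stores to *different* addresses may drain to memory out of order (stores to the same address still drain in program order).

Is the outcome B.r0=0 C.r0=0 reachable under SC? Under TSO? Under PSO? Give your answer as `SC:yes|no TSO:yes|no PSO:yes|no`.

SC:no TSO:yes PSO:yes

outcome vector order: (B.r0,C.r0)
SC: 5 outcomes — {(0,1); (1,0); (1,1); (2,0); (2,1)}
TSO: 6 outcomes — {(0,0); (0,1); (1,0); (1,1); (2,0); (2,1)}
PSO: 6 outcomes — {(0,0); (0,1); (1,0); (1,1); (2,0); (2,1)}
target (0,0) ∈ {TSO,PSO}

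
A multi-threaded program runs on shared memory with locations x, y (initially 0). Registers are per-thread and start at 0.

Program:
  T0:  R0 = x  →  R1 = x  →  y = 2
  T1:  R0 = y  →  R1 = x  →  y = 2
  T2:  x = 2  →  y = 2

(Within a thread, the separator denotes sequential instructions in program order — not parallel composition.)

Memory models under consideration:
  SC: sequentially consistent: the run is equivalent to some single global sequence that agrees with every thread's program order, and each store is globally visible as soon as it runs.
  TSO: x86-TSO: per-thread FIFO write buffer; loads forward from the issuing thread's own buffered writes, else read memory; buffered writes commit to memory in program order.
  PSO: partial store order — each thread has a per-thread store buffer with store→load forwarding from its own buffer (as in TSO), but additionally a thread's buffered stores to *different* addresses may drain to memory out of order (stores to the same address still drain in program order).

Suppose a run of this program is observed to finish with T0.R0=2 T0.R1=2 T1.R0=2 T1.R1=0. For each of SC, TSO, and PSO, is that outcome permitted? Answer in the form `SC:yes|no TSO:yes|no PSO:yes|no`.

SC:no TSO:no PSO:yes

outcome vector order: (T0.R0,T0.R1,T1.R0,T1.R1)
[SC] allowed = {0000; 0002; 0020; 0022; 0200; 0202; 0222; 2200; 2202; 2222}
[TSO] allowed = {0000; 0002; 0020; 0022; 0200; 0202; 0222; 2200; 2202; 2222}
[PSO] allowed = {0000; 0002; 0020; 0022; 0200; 0202; 0220; 0222; 2200; 2202; 2220; 2222}
target 2220 ∈ {PSO}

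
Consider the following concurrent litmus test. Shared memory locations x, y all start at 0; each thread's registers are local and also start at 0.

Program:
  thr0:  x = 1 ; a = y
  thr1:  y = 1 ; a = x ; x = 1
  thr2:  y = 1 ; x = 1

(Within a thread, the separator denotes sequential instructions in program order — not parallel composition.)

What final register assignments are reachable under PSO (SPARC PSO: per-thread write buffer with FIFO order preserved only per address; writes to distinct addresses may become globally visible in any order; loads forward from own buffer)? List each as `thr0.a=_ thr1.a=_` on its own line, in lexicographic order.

thr0.a=0 thr1.a=0
thr0.a=0 thr1.a=1
thr0.a=1 thr1.a=0
thr0.a=1 thr1.a=1

outcome vector order: (thr0.a,thr1.a)
|PSO outcomes| = 4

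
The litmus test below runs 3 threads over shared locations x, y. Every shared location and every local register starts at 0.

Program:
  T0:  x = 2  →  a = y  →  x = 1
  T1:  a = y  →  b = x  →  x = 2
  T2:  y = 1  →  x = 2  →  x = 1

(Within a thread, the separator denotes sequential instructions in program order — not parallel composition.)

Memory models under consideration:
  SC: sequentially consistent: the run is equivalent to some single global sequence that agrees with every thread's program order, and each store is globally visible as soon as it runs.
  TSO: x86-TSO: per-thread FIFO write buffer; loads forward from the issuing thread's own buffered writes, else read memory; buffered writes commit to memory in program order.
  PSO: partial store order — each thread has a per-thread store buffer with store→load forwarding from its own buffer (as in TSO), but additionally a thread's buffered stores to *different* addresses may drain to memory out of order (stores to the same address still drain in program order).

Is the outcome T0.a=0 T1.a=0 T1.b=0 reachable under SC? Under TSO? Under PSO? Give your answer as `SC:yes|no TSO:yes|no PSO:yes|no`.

outcome vector order: (T0.a,T1.a,T1.b)
SC (11): 0/0/0; 0/0/1; 0/0/2; 0/1/1; 0/1/2; 1/0/0; 1/0/1; 1/0/2; 1/1/0; 1/1/1; 1/1/2
TSO (12): 0/0/0; 0/0/1; 0/0/2; 0/1/0; 0/1/1; 0/1/2; 1/0/0; 1/0/1; 1/0/2; 1/1/0; 1/1/1; 1/1/2
PSO (12): 0/0/0; 0/0/1; 0/0/2; 0/1/0; 0/1/1; 0/1/2; 1/0/0; 1/0/1; 1/0/2; 1/1/0; 1/1/1; 1/1/2
target 0/0/0 ∈ {SC,TSO,PSO}

SC:yes TSO:yes PSO:yes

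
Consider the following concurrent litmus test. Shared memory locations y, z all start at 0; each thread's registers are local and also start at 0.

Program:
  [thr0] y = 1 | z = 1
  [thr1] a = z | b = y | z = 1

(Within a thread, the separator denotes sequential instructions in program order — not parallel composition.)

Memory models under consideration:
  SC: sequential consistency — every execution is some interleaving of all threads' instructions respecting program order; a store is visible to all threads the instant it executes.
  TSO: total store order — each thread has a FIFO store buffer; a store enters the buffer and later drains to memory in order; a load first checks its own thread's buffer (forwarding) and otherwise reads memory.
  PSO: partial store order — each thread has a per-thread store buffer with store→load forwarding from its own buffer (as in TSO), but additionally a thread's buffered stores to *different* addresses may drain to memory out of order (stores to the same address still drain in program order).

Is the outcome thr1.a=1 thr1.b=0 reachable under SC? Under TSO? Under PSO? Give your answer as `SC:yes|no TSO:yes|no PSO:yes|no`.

SC:no TSO:no PSO:yes

outcome vector order: (thr1.a,thr1.b)
[SC] allowed = {0/0, 0/1, 1/1}
[TSO] allowed = {0/0, 0/1, 1/1}
[PSO] allowed = {0/0, 0/1, 1/0, 1/1}
target 1/0 ∈ {PSO}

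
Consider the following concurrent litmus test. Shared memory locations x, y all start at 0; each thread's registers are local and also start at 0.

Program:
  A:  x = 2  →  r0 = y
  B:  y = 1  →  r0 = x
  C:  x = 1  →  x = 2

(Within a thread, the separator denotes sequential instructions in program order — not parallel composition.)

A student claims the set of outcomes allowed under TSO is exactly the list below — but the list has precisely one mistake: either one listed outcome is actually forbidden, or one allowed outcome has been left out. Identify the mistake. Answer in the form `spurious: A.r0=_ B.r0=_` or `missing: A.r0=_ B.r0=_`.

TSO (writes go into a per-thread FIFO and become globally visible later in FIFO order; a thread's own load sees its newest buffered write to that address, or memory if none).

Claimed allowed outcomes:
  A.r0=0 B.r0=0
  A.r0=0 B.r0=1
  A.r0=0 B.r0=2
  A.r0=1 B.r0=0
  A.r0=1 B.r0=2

outcome vector order: (A.r0,B.r0)
TSO: 6 outcomes — {(0,0); (0,1); (0,2); (1,0); (1,1); (1,2)}
TSO∖claimed = {(1,1)}

missing: A.r0=1 B.r0=1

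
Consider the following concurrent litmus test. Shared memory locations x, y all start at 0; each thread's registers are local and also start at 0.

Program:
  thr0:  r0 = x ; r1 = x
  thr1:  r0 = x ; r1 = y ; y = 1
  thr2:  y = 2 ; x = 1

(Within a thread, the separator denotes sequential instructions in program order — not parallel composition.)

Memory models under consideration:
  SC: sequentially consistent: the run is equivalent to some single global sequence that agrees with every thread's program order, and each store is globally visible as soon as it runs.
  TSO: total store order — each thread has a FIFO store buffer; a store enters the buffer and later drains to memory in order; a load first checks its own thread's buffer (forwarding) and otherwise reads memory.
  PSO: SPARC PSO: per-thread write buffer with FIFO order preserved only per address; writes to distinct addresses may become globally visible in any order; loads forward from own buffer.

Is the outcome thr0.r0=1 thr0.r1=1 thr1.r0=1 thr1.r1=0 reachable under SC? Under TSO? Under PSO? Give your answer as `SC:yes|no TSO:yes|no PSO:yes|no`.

SC:no TSO:no PSO:yes

outcome vector order: (thr0.r0,thr0.r1,thr1.r0,thr1.r1)
[SC] allowed = {0000; 0002; 0012; 0100; 0102; 0112; 1100; 1102; 1112}
[TSO] allowed = {0000; 0002; 0012; 0100; 0102; 0112; 1100; 1102; 1112}
[PSO] allowed = {0000; 0002; 0010; 0012; 0100; 0102; 0110; 0112; 1100; 1102; 1110; 1112}
target 1110 ∈ {PSO}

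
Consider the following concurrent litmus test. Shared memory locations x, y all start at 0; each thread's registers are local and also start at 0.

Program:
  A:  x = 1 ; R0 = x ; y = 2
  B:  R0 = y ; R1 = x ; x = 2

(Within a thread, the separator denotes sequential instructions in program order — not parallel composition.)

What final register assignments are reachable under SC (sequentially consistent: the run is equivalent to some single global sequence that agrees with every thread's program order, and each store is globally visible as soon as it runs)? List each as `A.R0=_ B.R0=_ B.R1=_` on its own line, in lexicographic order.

outcome vector order: (A.R0,B.R0,B.R1)
|SC outcomes| = 5

A.R0=1 B.R0=0 B.R1=0
A.R0=1 B.R0=0 B.R1=1
A.R0=1 B.R0=2 B.R1=1
A.R0=2 B.R0=0 B.R1=0
A.R0=2 B.R0=0 B.R1=1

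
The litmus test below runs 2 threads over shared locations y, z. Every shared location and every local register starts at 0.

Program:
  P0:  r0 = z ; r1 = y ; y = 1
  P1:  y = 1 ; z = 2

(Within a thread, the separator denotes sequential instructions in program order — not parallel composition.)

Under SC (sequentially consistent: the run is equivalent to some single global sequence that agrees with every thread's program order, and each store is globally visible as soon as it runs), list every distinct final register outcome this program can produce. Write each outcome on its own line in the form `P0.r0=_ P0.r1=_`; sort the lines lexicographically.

P0.r0=0 P0.r1=0
P0.r0=0 P0.r1=1
P0.r0=2 P0.r1=1

outcome vector order: (P0.r0,P0.r1)
|SC outcomes| = 3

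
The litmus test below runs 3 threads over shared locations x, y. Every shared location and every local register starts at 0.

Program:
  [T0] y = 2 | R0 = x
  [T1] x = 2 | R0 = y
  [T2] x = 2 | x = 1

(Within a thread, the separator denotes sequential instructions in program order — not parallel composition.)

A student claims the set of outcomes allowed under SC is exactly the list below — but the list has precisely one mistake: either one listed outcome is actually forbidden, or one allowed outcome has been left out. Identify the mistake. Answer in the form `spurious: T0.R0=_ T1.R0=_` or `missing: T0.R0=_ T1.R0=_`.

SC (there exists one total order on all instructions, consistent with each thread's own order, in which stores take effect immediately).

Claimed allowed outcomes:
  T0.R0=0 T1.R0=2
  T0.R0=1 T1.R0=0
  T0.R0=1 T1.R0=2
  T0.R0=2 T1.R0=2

outcome vector order: (T0.R0,T1.R0)
SC: 5 outcomes — {02 10 12 20 22}
SC∖claimed = {20}

missing: T0.R0=2 T1.R0=0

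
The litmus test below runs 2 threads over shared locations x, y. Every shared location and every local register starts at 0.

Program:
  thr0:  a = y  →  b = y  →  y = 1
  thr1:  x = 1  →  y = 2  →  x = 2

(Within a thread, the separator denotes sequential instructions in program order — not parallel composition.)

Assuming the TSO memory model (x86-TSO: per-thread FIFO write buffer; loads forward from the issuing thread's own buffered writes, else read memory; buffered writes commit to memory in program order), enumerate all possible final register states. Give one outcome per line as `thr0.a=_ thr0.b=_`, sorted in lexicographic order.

outcome vector order: (thr0.a,thr0.b)
|TSO outcomes| = 3

thr0.a=0 thr0.b=0
thr0.a=0 thr0.b=2
thr0.a=2 thr0.b=2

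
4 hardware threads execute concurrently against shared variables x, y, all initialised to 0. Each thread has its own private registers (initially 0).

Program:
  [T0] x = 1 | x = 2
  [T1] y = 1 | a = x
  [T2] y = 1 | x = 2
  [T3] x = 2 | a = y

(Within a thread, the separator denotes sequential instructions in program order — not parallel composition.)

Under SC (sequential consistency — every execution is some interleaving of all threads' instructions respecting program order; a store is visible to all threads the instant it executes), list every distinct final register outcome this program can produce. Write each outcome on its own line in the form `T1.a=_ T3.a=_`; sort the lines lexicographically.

outcome vector order: (T1.a,T3.a)
|SC outcomes| = 5

T1.a=0 T3.a=1
T1.a=1 T3.a=0
T1.a=1 T3.a=1
T1.a=2 T3.a=0
T1.a=2 T3.a=1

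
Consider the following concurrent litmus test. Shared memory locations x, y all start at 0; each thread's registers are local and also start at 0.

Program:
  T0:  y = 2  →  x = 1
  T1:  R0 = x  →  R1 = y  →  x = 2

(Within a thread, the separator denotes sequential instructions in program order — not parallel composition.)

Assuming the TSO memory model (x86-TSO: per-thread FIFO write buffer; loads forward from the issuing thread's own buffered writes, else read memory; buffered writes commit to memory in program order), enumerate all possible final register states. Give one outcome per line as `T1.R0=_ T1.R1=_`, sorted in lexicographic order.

outcome vector order: (T1.R0,T1.R1)
|TSO outcomes| = 3

T1.R0=0 T1.R1=0
T1.R0=0 T1.R1=2
T1.R0=1 T1.R1=2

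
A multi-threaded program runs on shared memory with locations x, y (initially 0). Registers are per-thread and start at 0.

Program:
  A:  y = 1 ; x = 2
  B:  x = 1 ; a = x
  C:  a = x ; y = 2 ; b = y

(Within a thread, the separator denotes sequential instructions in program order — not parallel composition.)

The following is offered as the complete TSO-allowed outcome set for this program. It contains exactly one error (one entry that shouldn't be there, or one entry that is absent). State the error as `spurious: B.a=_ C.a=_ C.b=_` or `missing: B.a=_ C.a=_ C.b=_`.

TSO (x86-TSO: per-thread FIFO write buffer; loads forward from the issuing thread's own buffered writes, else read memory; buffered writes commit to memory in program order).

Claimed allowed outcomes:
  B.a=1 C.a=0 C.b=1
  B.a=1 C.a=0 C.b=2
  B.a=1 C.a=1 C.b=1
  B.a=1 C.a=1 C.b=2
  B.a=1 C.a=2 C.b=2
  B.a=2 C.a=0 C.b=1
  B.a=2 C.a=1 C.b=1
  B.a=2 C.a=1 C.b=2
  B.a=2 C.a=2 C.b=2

missing: B.a=2 C.a=0 C.b=2

outcome vector order: (B.a,C.a,C.b)
TSO: 10 outcomes — {(1,0,1); (1,0,2); (1,1,1); (1,1,2); (1,2,2); (2,0,1); (2,0,2); (2,1,1); (2,1,2); (2,2,2)}
TSO∖claimed = {(2,0,2)}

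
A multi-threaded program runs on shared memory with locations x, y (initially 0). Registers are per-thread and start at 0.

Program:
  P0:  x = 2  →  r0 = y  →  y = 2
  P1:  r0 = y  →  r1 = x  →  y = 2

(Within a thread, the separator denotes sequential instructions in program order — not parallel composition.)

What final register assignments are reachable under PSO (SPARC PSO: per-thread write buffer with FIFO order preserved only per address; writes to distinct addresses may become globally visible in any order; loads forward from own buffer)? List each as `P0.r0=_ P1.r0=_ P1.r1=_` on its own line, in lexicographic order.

outcome vector order: (P0.r0,P1.r0,P1.r1)
|PSO outcomes| = 6

P0.r0=0 P1.r0=0 P1.r1=0
P0.r0=0 P1.r0=0 P1.r1=2
P0.r0=0 P1.r0=2 P1.r1=0
P0.r0=0 P1.r0=2 P1.r1=2
P0.r0=2 P1.r0=0 P1.r1=0
P0.r0=2 P1.r0=0 P1.r1=2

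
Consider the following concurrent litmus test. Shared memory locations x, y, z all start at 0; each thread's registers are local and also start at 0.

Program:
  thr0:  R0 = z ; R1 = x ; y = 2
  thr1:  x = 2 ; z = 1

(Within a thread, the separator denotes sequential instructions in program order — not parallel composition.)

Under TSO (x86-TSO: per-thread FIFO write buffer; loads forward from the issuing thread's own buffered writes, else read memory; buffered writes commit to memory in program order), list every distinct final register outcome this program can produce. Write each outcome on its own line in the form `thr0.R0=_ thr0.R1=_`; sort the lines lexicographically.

outcome vector order: (thr0.R0,thr0.R1)
|TSO outcomes| = 3

thr0.R0=0 thr0.R1=0
thr0.R0=0 thr0.R1=2
thr0.R0=1 thr0.R1=2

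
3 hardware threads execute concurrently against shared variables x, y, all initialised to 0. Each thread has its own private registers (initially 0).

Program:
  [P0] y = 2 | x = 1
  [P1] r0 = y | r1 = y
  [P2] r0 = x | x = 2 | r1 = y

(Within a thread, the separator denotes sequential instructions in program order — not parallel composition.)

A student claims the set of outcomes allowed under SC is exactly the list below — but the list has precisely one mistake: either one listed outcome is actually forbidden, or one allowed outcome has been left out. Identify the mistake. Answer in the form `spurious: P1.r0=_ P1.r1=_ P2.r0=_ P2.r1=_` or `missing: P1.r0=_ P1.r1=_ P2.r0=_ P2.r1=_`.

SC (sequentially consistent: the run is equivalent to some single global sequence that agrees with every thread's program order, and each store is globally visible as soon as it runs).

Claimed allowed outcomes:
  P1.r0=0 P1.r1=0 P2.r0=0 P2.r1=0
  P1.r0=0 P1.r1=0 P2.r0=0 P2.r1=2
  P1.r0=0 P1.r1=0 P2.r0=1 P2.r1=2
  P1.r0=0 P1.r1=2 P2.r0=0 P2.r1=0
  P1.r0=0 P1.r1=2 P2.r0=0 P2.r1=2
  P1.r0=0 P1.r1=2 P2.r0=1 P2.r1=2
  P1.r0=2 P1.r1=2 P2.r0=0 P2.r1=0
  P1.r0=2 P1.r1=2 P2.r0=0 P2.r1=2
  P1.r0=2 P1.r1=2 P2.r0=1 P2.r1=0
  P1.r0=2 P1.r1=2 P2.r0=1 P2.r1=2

spurious: P1.r0=2 P1.r1=2 P2.r0=1 P2.r1=0

outcome vector order: (P1.r0,P1.r1,P2.r0,P2.r1)
[SC] allowed = {0/0/0/0; 0/0/0/2; 0/0/1/2; 0/2/0/0; 0/2/0/2; 0/2/1/2; 2/2/0/0; 2/2/0/2; 2/2/1/2}
claimed∖SC = {2/2/1/0}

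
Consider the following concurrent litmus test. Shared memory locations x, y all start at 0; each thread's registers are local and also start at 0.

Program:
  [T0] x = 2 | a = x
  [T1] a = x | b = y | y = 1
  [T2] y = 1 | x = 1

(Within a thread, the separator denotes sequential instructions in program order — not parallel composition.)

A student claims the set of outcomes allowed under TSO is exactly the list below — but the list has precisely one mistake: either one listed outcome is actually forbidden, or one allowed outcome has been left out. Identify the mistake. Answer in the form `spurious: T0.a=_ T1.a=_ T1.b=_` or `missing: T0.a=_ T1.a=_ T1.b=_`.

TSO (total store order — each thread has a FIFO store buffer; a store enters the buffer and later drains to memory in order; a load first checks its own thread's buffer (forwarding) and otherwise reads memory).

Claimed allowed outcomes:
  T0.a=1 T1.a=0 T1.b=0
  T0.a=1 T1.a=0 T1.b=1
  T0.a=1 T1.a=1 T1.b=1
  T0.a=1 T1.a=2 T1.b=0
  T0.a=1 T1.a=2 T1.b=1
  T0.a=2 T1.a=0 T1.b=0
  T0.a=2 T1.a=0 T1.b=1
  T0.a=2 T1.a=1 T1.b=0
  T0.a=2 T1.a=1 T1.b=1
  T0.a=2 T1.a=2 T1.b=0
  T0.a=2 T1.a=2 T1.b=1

outcome vector order: (T0.a,T1.a,T1.b)
TSO: 10 outcomes — {<1 0 0>; <1 0 1>; <1 1 1>; <1 2 0>; <1 2 1>; <2 0 0>; <2 0 1>; <2 1 1>; <2 2 0>; <2 2 1>}
claimed∖TSO = {<2 1 0>}

spurious: T0.a=2 T1.a=1 T1.b=0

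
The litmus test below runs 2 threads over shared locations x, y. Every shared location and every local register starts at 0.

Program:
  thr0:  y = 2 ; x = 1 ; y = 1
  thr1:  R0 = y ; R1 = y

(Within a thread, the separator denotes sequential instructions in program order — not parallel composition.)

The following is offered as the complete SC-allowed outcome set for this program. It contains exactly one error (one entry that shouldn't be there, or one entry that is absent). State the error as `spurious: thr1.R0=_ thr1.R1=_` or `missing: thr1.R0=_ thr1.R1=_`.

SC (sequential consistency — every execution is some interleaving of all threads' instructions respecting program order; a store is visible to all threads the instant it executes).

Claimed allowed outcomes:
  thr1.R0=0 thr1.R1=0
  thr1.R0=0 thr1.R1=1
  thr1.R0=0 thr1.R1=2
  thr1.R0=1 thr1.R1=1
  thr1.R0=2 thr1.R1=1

outcome vector order: (thr1.R0,thr1.R1)
SC: 6 outcomes — {(0,0), (0,1), (0,2), (1,1), (2,1), (2,2)}
SC∖claimed = {(2,2)}

missing: thr1.R0=2 thr1.R1=2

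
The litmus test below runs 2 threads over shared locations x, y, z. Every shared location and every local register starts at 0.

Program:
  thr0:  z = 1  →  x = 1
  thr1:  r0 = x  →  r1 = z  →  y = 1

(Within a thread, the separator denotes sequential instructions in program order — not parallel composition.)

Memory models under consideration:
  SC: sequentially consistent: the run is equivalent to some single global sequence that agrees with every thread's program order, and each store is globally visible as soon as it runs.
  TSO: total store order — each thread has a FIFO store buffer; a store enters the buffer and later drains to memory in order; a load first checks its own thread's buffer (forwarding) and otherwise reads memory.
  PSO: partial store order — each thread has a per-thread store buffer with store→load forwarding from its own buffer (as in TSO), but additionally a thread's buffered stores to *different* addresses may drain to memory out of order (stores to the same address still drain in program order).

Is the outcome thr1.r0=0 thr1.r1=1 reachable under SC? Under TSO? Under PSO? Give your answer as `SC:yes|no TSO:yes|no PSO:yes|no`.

outcome vector order: (thr1.r0,thr1.r1)
under SC → (0,0), (0,1), (1,1)
under TSO → (0,0), (0,1), (1,1)
under PSO → (0,0), (0,1), (1,0), (1,1)
target (0,1) ∈ {SC,TSO,PSO}

SC:yes TSO:yes PSO:yes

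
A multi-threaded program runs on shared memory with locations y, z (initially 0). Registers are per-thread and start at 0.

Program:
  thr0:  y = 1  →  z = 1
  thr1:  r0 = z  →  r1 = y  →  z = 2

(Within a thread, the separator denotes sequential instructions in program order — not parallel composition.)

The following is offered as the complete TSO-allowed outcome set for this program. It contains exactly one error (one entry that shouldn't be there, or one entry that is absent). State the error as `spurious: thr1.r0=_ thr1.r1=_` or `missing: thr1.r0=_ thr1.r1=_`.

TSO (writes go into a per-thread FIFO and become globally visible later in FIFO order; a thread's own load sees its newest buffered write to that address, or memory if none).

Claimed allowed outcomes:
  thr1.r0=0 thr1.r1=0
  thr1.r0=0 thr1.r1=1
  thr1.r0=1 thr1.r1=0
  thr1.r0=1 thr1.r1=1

spurious: thr1.r0=1 thr1.r1=0

outcome vector order: (thr1.r0,thr1.r1)
TSO (3): <0 0>; <0 1>; <1 1>
claimed∖TSO = {<1 0>}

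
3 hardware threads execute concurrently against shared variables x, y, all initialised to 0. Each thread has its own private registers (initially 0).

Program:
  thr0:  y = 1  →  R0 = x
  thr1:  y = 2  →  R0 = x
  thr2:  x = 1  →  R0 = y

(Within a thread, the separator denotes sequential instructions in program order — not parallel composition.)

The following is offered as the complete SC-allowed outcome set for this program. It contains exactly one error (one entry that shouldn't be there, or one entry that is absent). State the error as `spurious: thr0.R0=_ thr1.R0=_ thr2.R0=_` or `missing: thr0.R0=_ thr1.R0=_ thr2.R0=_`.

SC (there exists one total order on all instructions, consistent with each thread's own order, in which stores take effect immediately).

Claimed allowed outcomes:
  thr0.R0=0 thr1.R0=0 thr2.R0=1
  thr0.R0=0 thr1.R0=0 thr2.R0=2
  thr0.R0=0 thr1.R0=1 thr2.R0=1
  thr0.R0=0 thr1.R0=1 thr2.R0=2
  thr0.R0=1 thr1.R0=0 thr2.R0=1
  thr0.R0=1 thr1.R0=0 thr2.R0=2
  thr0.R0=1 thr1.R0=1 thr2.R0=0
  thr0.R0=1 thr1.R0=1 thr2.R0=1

outcome vector order: (thr0.R0,thr1.R0,thr2.R0)
[SC] allowed = {0/0/1 0/0/2 0/1/1 0/1/2 1/0/1 1/0/2 1/1/0 1/1/1 1/1/2}
SC∖claimed = {1/1/2}

missing: thr0.R0=1 thr1.R0=1 thr2.R0=2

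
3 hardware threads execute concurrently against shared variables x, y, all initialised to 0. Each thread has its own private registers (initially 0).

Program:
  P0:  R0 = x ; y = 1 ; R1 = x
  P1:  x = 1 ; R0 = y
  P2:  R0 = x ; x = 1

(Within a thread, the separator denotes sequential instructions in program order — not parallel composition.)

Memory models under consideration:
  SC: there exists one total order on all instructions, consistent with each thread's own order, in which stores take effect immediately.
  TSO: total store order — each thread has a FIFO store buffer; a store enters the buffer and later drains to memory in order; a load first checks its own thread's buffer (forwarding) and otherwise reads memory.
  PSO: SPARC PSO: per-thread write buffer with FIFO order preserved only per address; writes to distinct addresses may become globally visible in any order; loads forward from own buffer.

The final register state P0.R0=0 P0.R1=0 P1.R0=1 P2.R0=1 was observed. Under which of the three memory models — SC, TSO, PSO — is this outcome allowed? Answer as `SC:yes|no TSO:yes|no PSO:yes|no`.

SC:yes TSO:yes PSO:yes

outcome vector order: (P0.R0,P0.R1,P1.R0,P2.R0)
under SC → 0010 0011 0100 0101 0110 0111 1100 1101 1110 1111
under TSO → 0000 0001 0010 0011 0100 0101 0110 0111 1100 1101 1110 1111
under PSO → 0000 0001 0010 0011 0100 0101 0110 0111 1100 1101 1110 1111
target 0011 ∈ {SC,TSO,PSO}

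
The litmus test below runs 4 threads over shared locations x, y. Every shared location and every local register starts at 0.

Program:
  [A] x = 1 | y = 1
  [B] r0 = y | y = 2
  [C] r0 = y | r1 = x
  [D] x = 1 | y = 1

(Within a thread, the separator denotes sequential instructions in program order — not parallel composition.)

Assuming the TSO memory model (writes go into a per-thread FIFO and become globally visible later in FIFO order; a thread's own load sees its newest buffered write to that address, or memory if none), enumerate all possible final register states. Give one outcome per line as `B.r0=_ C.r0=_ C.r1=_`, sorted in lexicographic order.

outcome vector order: (B.r0,C.r0,C.r1)
|TSO outcomes| = 9

B.r0=0 C.r0=0 C.r1=0
B.r0=0 C.r0=0 C.r1=1
B.r0=0 C.r0=1 C.r1=1
B.r0=0 C.r0=2 C.r1=0
B.r0=0 C.r0=2 C.r1=1
B.r0=1 C.r0=0 C.r1=0
B.r0=1 C.r0=0 C.r1=1
B.r0=1 C.r0=1 C.r1=1
B.r0=1 C.r0=2 C.r1=1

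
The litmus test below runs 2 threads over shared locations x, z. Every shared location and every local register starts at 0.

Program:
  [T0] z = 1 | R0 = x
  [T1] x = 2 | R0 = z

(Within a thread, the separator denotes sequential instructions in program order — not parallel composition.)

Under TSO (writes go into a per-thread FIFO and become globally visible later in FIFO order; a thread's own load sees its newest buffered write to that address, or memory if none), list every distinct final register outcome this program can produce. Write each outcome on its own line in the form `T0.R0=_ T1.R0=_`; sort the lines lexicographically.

T0.R0=0 T1.R0=0
T0.R0=0 T1.R0=1
T0.R0=2 T1.R0=0
T0.R0=2 T1.R0=1

outcome vector order: (T0.R0,T1.R0)
|TSO outcomes| = 4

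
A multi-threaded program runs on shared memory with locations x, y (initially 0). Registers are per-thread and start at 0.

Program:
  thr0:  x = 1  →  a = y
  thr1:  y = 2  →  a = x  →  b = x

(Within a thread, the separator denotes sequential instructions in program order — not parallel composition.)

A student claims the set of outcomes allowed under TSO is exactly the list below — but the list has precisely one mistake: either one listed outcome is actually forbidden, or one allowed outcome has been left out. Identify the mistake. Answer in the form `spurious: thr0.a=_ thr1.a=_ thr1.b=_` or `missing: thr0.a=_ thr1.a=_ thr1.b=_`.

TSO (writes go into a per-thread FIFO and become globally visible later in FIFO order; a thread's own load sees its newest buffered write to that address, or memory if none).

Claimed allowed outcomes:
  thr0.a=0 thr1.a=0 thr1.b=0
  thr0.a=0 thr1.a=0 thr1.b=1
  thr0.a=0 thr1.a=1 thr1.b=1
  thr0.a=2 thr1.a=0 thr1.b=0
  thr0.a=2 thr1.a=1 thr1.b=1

outcome vector order: (thr0.a,thr1.a,thr1.b)
under TSO → (0,0,0), (0,0,1), (0,1,1), (2,0,0), (2,0,1), (2,1,1)
TSO∖claimed = {(2,0,1)}

missing: thr0.a=2 thr1.a=0 thr1.b=1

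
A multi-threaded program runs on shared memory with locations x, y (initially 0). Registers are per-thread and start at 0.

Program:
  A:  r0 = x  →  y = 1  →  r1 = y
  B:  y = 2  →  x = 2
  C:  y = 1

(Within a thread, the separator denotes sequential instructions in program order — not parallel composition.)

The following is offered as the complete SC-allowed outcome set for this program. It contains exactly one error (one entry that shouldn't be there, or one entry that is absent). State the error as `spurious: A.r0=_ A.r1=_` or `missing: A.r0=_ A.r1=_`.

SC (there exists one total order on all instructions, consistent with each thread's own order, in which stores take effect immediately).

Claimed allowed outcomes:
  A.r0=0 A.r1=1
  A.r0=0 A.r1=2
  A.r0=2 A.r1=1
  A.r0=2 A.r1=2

outcome vector order: (A.r0,A.r1)
SC: 3 outcomes — {01 02 21}
claimed∖SC = {22}

spurious: A.r0=2 A.r1=2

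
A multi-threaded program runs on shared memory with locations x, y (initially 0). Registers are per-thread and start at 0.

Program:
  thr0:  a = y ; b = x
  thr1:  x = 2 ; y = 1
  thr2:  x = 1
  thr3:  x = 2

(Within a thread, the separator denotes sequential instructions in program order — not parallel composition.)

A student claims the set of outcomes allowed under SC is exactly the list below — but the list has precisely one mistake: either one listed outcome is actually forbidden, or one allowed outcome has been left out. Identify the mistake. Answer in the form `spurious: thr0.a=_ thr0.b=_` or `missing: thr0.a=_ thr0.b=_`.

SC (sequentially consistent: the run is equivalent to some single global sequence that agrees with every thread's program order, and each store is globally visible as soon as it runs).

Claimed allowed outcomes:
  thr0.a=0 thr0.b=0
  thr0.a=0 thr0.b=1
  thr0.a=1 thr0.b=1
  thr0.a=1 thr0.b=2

outcome vector order: (thr0.a,thr0.b)
under SC → <0 0>, <0 1>, <0 2>, <1 1>, <1 2>
SC∖claimed = {<0 2>}

missing: thr0.a=0 thr0.b=2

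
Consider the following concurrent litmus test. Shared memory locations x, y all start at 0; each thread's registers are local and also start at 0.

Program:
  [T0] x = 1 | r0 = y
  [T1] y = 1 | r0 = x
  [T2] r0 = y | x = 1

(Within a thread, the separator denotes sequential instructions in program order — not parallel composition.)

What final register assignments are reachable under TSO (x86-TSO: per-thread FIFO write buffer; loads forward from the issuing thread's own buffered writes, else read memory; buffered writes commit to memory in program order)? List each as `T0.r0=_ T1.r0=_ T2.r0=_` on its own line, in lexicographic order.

T0.r0=0 T1.r0=0 T2.r0=0
T0.r0=0 T1.r0=0 T2.r0=1
T0.r0=0 T1.r0=1 T2.r0=0
T0.r0=0 T1.r0=1 T2.r0=1
T0.r0=1 T1.r0=0 T2.r0=0
T0.r0=1 T1.r0=0 T2.r0=1
T0.r0=1 T1.r0=1 T2.r0=0
T0.r0=1 T1.r0=1 T2.r0=1

outcome vector order: (T0.r0,T1.r0,T2.r0)
|TSO outcomes| = 8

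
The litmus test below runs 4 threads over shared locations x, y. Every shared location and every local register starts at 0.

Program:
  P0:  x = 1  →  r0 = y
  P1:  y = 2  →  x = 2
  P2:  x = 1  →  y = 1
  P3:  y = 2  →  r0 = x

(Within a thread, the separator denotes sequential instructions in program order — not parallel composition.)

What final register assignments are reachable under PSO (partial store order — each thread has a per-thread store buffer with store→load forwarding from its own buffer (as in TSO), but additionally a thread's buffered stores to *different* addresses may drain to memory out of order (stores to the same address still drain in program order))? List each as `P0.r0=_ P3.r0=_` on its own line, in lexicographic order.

outcome vector order: (P0.r0,P3.r0)
|PSO outcomes| = 9

P0.r0=0 P3.r0=0
P0.r0=0 P3.r0=1
P0.r0=0 P3.r0=2
P0.r0=1 P3.r0=0
P0.r0=1 P3.r0=1
P0.r0=1 P3.r0=2
P0.r0=2 P3.r0=0
P0.r0=2 P3.r0=1
P0.r0=2 P3.r0=2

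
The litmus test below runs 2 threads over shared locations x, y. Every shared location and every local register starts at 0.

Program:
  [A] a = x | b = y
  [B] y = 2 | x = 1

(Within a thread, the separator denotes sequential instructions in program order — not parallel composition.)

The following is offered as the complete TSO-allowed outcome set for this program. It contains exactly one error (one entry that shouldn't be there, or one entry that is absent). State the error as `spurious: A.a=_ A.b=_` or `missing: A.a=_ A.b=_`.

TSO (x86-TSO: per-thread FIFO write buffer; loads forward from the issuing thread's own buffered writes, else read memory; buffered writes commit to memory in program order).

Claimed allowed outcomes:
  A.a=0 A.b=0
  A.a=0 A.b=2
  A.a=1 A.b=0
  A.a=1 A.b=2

spurious: A.a=1 A.b=0

outcome vector order: (A.a,A.b)
[TSO] allowed = {00; 02; 12}
claimed∖TSO = {10}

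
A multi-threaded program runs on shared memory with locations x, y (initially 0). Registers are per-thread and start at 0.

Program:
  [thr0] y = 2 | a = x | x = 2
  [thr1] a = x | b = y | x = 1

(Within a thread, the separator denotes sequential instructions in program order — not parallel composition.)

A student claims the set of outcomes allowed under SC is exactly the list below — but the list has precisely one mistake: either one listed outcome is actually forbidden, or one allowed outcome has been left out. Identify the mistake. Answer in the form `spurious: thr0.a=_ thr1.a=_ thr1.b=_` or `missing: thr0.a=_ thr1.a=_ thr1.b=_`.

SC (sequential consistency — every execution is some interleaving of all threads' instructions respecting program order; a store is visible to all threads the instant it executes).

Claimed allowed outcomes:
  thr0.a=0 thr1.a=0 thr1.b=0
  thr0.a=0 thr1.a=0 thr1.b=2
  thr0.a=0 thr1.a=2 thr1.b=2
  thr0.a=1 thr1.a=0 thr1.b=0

outcome vector order: (thr0.a,thr1.a,thr1.b)
SC (5): 000; 002; 022; 100; 102
SC∖claimed = {102}

missing: thr0.a=1 thr1.a=0 thr1.b=2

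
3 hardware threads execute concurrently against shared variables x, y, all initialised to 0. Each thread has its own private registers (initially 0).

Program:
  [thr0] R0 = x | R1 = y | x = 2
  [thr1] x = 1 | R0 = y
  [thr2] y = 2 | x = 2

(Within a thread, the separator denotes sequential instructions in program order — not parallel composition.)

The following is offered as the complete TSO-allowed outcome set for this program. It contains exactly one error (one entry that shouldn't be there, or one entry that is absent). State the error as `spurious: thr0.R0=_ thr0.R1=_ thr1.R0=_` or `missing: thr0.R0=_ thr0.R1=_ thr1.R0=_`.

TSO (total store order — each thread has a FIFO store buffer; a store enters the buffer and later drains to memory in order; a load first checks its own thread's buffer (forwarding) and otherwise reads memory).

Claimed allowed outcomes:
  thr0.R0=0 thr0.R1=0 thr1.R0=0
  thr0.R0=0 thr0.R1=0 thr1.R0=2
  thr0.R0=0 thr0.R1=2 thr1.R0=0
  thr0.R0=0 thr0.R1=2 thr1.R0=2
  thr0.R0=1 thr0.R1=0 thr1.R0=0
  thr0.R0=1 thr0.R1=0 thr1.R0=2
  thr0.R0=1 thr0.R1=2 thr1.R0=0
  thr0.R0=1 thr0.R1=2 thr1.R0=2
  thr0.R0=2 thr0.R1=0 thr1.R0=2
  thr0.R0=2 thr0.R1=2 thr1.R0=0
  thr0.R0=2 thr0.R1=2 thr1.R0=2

outcome vector order: (thr0.R0,thr0.R1,thr1.R0)
under TSO → (0,0,0) (0,0,2) (0,2,0) (0,2,2) (1,0,0) (1,0,2) (1,2,0) (1,2,2) (2,2,0) (2,2,2)
claimed∖TSO = {(2,0,2)}

spurious: thr0.R0=2 thr0.R1=0 thr1.R0=2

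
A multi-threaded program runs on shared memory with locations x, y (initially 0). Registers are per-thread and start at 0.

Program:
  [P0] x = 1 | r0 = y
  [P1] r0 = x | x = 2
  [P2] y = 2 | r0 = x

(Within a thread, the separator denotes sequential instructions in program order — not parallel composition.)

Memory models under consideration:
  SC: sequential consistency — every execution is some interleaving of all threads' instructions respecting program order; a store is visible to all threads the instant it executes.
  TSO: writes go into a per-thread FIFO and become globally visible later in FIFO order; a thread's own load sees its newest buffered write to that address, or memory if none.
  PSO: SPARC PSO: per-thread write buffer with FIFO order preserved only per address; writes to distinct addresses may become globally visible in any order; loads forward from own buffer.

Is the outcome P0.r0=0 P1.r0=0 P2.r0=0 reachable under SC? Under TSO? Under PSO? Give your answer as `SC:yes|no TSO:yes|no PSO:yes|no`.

SC:no TSO:yes PSO:yes

outcome vector order: (P0.r0,P1.r0,P2.r0)
SC (10): <0 0 1> <0 0 2> <0 1 1> <0 1 2> <2 0 0> <2 0 1> <2 0 2> <2 1 0> <2 1 1> <2 1 2>
TSO (12): <0 0 0> <0 0 1> <0 0 2> <0 1 0> <0 1 1> <0 1 2> <2 0 0> <2 0 1> <2 0 2> <2 1 0> <2 1 1> <2 1 2>
PSO (12): <0 0 0> <0 0 1> <0 0 2> <0 1 0> <0 1 1> <0 1 2> <2 0 0> <2 0 1> <2 0 2> <2 1 0> <2 1 1> <2 1 2>
target <0 0 0> ∈ {TSO,PSO}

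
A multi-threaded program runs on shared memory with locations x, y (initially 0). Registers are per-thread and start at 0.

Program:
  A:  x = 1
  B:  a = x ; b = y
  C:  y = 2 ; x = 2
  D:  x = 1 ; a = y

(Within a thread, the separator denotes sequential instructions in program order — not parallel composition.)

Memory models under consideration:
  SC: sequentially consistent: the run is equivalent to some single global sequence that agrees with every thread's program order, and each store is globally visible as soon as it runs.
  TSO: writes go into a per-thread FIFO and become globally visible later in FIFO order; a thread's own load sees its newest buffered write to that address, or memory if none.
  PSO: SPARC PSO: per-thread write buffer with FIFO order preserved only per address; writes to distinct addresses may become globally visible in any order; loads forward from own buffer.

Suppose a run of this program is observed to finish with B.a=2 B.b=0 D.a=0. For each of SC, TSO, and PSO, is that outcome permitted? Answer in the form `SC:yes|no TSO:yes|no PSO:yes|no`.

SC:no TSO:no PSO:yes

outcome vector order: (B.a,B.b,D.a)
SC (10): <0 0 0>; <0 0 2>; <0 2 0>; <0 2 2>; <1 0 0>; <1 0 2>; <1 2 0>; <1 2 2>; <2 2 0>; <2 2 2>
TSO (10): <0 0 0>; <0 0 2>; <0 2 0>; <0 2 2>; <1 0 0>; <1 0 2>; <1 2 0>; <1 2 2>; <2 2 0>; <2 2 2>
PSO (12): <0 0 0>; <0 0 2>; <0 2 0>; <0 2 2>; <1 0 0>; <1 0 2>; <1 2 0>; <1 2 2>; <2 0 0>; <2 0 2>; <2 2 0>; <2 2 2>
target <2 0 0> ∈ {PSO}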